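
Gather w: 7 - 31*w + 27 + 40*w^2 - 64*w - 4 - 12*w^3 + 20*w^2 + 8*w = -12*w^3 + 60*w^2 - 87*w + 30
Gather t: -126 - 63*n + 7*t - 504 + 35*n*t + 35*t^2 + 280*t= -63*n + 35*t^2 + t*(35*n + 287) - 630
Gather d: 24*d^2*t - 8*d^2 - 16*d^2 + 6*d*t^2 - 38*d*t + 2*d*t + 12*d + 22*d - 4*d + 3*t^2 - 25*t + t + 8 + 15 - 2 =d^2*(24*t - 24) + d*(6*t^2 - 36*t + 30) + 3*t^2 - 24*t + 21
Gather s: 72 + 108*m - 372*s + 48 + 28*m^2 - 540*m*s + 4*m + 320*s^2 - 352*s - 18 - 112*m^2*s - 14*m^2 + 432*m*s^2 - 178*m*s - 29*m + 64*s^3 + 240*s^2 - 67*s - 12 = 14*m^2 + 83*m + 64*s^3 + s^2*(432*m + 560) + s*(-112*m^2 - 718*m - 791) + 90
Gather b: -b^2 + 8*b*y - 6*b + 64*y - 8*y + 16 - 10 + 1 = -b^2 + b*(8*y - 6) + 56*y + 7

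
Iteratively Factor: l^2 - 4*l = (l - 4)*(l)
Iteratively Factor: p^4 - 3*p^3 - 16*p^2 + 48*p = (p - 4)*(p^3 + p^2 - 12*p) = (p - 4)*(p + 4)*(p^2 - 3*p) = p*(p - 4)*(p + 4)*(p - 3)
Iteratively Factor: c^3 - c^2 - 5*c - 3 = (c - 3)*(c^2 + 2*c + 1) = (c - 3)*(c + 1)*(c + 1)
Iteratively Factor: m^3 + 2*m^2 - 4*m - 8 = (m + 2)*(m^2 - 4) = (m + 2)^2*(m - 2)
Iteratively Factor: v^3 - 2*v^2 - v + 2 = (v - 1)*(v^2 - v - 2) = (v - 1)*(v + 1)*(v - 2)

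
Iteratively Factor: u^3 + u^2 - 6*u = (u + 3)*(u^2 - 2*u) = u*(u + 3)*(u - 2)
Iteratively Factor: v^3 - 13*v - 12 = (v + 1)*(v^2 - v - 12) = (v + 1)*(v + 3)*(v - 4)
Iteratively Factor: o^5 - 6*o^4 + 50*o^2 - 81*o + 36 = (o - 1)*(o^4 - 5*o^3 - 5*o^2 + 45*o - 36) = (o - 3)*(o - 1)*(o^3 - 2*o^2 - 11*o + 12) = (o - 3)*(o - 1)^2*(o^2 - o - 12) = (o - 3)*(o - 1)^2*(o + 3)*(o - 4)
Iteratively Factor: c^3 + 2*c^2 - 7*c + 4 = (c + 4)*(c^2 - 2*c + 1) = (c - 1)*(c + 4)*(c - 1)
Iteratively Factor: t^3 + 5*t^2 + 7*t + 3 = (t + 1)*(t^2 + 4*t + 3) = (t + 1)^2*(t + 3)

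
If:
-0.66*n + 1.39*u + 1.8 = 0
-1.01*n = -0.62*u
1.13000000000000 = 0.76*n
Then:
No Solution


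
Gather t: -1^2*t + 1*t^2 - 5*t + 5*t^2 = 6*t^2 - 6*t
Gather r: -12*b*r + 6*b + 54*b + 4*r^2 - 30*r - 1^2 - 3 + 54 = 60*b + 4*r^2 + r*(-12*b - 30) + 50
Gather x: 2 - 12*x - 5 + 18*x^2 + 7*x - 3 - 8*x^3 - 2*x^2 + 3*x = -8*x^3 + 16*x^2 - 2*x - 6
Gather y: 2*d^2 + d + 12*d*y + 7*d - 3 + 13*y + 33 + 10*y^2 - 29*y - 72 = 2*d^2 + 8*d + 10*y^2 + y*(12*d - 16) - 42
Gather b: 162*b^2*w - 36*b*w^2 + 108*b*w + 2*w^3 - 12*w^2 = 162*b^2*w + b*(-36*w^2 + 108*w) + 2*w^3 - 12*w^2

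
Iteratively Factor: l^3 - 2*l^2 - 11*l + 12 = (l - 4)*(l^2 + 2*l - 3) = (l - 4)*(l + 3)*(l - 1)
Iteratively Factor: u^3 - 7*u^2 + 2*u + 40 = (u - 4)*(u^2 - 3*u - 10) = (u - 4)*(u + 2)*(u - 5)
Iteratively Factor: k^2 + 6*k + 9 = (k + 3)*(k + 3)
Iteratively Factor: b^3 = (b)*(b^2) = b^2*(b)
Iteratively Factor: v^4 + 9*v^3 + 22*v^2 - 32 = (v + 4)*(v^3 + 5*v^2 + 2*v - 8) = (v - 1)*(v + 4)*(v^2 + 6*v + 8) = (v - 1)*(v + 4)^2*(v + 2)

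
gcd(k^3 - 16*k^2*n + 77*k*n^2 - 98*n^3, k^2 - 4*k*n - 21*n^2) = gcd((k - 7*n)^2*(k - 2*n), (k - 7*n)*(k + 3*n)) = k - 7*n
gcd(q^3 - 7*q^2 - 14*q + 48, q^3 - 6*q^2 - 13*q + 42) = q^2 + q - 6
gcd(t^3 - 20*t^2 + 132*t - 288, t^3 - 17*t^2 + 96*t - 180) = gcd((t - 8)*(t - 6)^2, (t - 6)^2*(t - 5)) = t^2 - 12*t + 36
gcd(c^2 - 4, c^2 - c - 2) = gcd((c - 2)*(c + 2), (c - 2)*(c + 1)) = c - 2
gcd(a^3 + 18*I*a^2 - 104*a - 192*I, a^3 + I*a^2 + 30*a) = a + 6*I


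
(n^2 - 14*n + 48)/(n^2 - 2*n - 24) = (n - 8)/(n + 4)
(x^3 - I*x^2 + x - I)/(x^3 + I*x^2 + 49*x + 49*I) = (x^2 - 2*I*x - 1)/(x^2 + 49)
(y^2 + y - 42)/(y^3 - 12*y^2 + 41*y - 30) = (y + 7)/(y^2 - 6*y + 5)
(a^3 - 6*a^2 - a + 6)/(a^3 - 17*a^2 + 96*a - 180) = (a^2 - 1)/(a^2 - 11*a + 30)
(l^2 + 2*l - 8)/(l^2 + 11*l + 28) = (l - 2)/(l + 7)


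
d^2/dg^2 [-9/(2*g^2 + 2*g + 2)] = 9*(g^2 + g - (2*g + 1)^2 + 1)/(g^2 + g + 1)^3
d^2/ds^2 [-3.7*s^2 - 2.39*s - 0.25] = -7.40000000000000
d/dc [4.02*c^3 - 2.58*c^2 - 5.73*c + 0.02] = 12.06*c^2 - 5.16*c - 5.73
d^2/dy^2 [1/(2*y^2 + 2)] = (3*y^2 - 1)/(y^2 + 1)^3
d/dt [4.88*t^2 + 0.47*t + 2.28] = 9.76*t + 0.47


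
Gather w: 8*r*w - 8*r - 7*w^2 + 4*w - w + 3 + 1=-8*r - 7*w^2 + w*(8*r + 3) + 4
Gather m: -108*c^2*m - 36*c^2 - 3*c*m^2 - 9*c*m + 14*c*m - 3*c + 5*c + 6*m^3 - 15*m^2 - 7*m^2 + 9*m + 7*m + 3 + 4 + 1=-36*c^2 + 2*c + 6*m^3 + m^2*(-3*c - 22) + m*(-108*c^2 + 5*c + 16) + 8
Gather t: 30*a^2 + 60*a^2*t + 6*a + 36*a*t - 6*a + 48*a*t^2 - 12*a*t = 30*a^2 + 48*a*t^2 + t*(60*a^2 + 24*a)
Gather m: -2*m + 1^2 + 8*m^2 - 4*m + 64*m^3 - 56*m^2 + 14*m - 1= 64*m^3 - 48*m^2 + 8*m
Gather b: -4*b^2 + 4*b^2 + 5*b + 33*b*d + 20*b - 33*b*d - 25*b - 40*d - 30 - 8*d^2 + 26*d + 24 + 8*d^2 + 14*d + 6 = 0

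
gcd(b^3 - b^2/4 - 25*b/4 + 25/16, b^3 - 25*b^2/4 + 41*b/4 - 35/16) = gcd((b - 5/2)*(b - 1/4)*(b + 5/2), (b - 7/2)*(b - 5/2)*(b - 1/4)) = b^2 - 11*b/4 + 5/8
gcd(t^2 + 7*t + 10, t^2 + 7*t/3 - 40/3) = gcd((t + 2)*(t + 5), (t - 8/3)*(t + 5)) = t + 5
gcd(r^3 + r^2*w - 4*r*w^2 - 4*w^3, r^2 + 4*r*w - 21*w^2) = 1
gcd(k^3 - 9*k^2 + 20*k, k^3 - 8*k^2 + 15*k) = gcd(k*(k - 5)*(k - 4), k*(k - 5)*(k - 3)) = k^2 - 5*k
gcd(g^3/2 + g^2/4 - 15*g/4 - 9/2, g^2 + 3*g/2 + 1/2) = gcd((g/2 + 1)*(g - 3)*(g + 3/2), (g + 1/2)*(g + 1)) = 1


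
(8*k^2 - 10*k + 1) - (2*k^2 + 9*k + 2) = 6*k^2 - 19*k - 1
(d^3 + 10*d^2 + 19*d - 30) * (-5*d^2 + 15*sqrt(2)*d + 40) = -5*d^5 - 50*d^4 + 15*sqrt(2)*d^4 - 55*d^3 + 150*sqrt(2)*d^3 + 285*sqrt(2)*d^2 + 550*d^2 - 450*sqrt(2)*d + 760*d - 1200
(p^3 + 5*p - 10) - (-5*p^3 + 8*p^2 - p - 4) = 6*p^3 - 8*p^2 + 6*p - 6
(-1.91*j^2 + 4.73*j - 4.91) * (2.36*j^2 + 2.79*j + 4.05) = -4.5076*j^4 + 5.8339*j^3 - 6.1264*j^2 + 5.4576*j - 19.8855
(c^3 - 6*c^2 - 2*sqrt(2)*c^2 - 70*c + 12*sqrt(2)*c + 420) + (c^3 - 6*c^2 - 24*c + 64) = 2*c^3 - 12*c^2 - 2*sqrt(2)*c^2 - 94*c + 12*sqrt(2)*c + 484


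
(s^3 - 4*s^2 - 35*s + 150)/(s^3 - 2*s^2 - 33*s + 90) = (s - 5)/(s - 3)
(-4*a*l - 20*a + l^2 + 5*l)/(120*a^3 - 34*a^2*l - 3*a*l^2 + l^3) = (-l - 5)/(30*a^2 - a*l - l^2)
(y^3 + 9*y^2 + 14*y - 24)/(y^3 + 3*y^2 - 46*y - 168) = (y - 1)/(y - 7)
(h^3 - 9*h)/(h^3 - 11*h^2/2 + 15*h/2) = 2*(h + 3)/(2*h - 5)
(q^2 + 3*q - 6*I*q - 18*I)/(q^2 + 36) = (q + 3)/(q + 6*I)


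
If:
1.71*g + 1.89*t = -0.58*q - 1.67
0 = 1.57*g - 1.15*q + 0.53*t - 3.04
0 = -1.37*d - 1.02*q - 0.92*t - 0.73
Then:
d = 1.49086227590789 - 0.138194709950992*t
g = -0.862291891140384*t - 0.0546731083382573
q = -0.716346320948177*t - 2.71811893920962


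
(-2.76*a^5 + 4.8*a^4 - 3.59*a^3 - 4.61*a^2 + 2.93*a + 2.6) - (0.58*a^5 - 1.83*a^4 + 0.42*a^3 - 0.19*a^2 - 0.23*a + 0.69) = -3.34*a^5 + 6.63*a^4 - 4.01*a^3 - 4.42*a^2 + 3.16*a + 1.91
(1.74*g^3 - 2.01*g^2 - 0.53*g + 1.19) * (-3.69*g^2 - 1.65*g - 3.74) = -6.4206*g^5 + 4.5459*g^4 - 1.2354*g^3 + 4.0008*g^2 + 0.0187000000000004*g - 4.4506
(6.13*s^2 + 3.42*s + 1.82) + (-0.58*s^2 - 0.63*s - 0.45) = 5.55*s^2 + 2.79*s + 1.37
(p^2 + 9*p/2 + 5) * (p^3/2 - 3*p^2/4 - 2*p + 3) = p^5/2 + 3*p^4/2 - 23*p^3/8 - 39*p^2/4 + 7*p/2 + 15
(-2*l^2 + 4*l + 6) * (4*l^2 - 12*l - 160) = -8*l^4 + 40*l^3 + 296*l^2 - 712*l - 960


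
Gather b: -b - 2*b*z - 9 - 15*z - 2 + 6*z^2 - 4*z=b*(-2*z - 1) + 6*z^2 - 19*z - 11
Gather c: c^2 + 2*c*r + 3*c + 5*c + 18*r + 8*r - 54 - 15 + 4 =c^2 + c*(2*r + 8) + 26*r - 65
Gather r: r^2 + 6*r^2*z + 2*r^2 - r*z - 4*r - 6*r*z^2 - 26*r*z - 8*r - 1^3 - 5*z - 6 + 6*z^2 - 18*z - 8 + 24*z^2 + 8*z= r^2*(6*z + 3) + r*(-6*z^2 - 27*z - 12) + 30*z^2 - 15*z - 15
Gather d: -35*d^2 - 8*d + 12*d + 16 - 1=-35*d^2 + 4*d + 15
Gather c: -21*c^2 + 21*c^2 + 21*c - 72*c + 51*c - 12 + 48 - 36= 0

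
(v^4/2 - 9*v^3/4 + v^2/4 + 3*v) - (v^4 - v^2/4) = -v^4/2 - 9*v^3/4 + v^2/2 + 3*v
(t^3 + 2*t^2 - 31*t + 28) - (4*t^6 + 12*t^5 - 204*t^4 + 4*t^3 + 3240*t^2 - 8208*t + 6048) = -4*t^6 - 12*t^5 + 204*t^4 - 3*t^3 - 3238*t^2 + 8177*t - 6020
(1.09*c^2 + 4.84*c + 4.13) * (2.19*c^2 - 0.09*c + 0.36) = 2.3871*c^4 + 10.5015*c^3 + 9.0015*c^2 + 1.3707*c + 1.4868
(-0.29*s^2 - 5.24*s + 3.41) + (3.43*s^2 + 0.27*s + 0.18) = 3.14*s^2 - 4.97*s + 3.59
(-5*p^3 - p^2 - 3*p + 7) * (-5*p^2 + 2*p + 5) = 25*p^5 - 5*p^4 - 12*p^3 - 46*p^2 - p + 35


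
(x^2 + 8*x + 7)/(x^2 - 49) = (x + 1)/(x - 7)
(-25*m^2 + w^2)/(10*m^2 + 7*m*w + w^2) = (-5*m + w)/(2*m + w)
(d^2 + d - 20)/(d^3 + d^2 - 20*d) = 1/d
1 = 1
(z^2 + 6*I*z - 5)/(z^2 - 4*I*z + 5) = (z + 5*I)/(z - 5*I)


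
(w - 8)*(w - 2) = w^2 - 10*w + 16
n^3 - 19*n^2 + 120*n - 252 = (n - 7)*(n - 6)^2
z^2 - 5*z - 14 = (z - 7)*(z + 2)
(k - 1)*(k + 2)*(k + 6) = k^3 + 7*k^2 + 4*k - 12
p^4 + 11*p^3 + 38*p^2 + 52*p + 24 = (p + 1)*(p + 2)^2*(p + 6)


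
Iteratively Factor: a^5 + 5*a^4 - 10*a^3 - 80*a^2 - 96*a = (a)*(a^4 + 5*a^3 - 10*a^2 - 80*a - 96) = a*(a + 2)*(a^3 + 3*a^2 - 16*a - 48) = a*(a + 2)*(a + 4)*(a^2 - a - 12) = a*(a + 2)*(a + 3)*(a + 4)*(a - 4)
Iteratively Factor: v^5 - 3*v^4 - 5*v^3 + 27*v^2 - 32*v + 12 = (v - 1)*(v^4 - 2*v^3 - 7*v^2 + 20*v - 12) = (v - 1)*(v + 3)*(v^3 - 5*v^2 + 8*v - 4) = (v - 1)^2*(v + 3)*(v^2 - 4*v + 4) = (v - 2)*(v - 1)^2*(v + 3)*(v - 2)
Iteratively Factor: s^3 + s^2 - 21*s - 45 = (s - 5)*(s^2 + 6*s + 9) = (s - 5)*(s + 3)*(s + 3)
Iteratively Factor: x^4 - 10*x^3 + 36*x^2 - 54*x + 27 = (x - 1)*(x^3 - 9*x^2 + 27*x - 27) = (x - 3)*(x - 1)*(x^2 - 6*x + 9) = (x - 3)^2*(x - 1)*(x - 3)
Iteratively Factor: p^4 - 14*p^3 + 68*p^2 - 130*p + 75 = (p - 5)*(p^3 - 9*p^2 + 23*p - 15) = (p - 5)^2*(p^2 - 4*p + 3) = (p - 5)^2*(p - 1)*(p - 3)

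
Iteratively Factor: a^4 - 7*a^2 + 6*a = (a - 1)*(a^3 + a^2 - 6*a) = (a - 1)*(a + 3)*(a^2 - 2*a) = (a - 2)*(a - 1)*(a + 3)*(a)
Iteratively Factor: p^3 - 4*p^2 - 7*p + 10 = (p + 2)*(p^2 - 6*p + 5) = (p - 5)*(p + 2)*(p - 1)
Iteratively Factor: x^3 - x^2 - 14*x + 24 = (x - 2)*(x^2 + x - 12) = (x - 2)*(x + 4)*(x - 3)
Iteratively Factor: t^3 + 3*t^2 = (t + 3)*(t^2) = t*(t + 3)*(t)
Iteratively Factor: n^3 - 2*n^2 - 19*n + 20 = (n + 4)*(n^2 - 6*n + 5) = (n - 5)*(n + 4)*(n - 1)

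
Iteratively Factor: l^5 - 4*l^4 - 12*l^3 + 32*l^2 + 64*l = (l - 4)*(l^4 - 12*l^2 - 16*l) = (l - 4)^2*(l^3 + 4*l^2 + 4*l) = (l - 4)^2*(l + 2)*(l^2 + 2*l) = l*(l - 4)^2*(l + 2)*(l + 2)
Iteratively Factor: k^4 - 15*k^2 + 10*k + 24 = (k - 2)*(k^3 + 2*k^2 - 11*k - 12) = (k - 2)*(k + 1)*(k^2 + k - 12) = (k - 2)*(k + 1)*(k + 4)*(k - 3)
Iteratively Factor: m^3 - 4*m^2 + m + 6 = (m - 2)*(m^2 - 2*m - 3) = (m - 3)*(m - 2)*(m + 1)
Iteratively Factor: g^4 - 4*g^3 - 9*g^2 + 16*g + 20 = (g - 5)*(g^3 + g^2 - 4*g - 4) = (g - 5)*(g + 2)*(g^2 - g - 2) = (g - 5)*(g + 1)*(g + 2)*(g - 2)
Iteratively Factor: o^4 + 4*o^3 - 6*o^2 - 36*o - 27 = (o - 3)*(o^3 + 7*o^2 + 15*o + 9) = (o - 3)*(o + 3)*(o^2 + 4*o + 3) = (o - 3)*(o + 3)^2*(o + 1)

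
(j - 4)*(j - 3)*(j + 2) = j^3 - 5*j^2 - 2*j + 24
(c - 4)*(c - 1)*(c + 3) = c^3 - 2*c^2 - 11*c + 12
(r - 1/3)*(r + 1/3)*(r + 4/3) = r^3 + 4*r^2/3 - r/9 - 4/27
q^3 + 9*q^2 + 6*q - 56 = (q - 2)*(q + 4)*(q + 7)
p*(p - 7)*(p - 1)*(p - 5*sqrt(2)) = p^4 - 8*p^3 - 5*sqrt(2)*p^3 + 7*p^2 + 40*sqrt(2)*p^2 - 35*sqrt(2)*p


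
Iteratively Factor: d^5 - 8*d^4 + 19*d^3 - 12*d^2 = (d - 1)*(d^4 - 7*d^3 + 12*d^2) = d*(d - 1)*(d^3 - 7*d^2 + 12*d) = d*(d - 4)*(d - 1)*(d^2 - 3*d) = d^2*(d - 4)*(d - 1)*(d - 3)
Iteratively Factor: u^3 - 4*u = (u - 2)*(u^2 + 2*u) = (u - 2)*(u + 2)*(u)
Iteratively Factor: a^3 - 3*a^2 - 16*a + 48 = (a - 3)*(a^2 - 16) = (a - 3)*(a + 4)*(a - 4)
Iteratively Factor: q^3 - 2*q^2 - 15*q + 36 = (q + 4)*(q^2 - 6*q + 9) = (q - 3)*(q + 4)*(q - 3)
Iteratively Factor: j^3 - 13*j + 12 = (j + 4)*(j^2 - 4*j + 3) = (j - 1)*(j + 4)*(j - 3)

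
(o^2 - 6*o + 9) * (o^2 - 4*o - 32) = o^4 - 10*o^3 + o^2 + 156*o - 288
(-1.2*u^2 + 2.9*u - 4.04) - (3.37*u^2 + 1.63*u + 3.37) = -4.57*u^2 + 1.27*u - 7.41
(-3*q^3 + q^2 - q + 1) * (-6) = 18*q^3 - 6*q^2 + 6*q - 6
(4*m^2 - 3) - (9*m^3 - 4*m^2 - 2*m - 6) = -9*m^3 + 8*m^2 + 2*m + 3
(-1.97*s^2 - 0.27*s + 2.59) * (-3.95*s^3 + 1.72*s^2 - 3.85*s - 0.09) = 7.7815*s^5 - 2.3219*s^4 - 3.1104*s^3 + 5.6716*s^2 - 9.9472*s - 0.2331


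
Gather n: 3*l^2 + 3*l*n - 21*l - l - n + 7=3*l^2 - 22*l + n*(3*l - 1) + 7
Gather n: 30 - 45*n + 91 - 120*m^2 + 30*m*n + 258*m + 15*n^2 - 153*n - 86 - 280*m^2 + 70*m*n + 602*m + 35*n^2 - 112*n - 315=-400*m^2 + 860*m + 50*n^2 + n*(100*m - 310) - 280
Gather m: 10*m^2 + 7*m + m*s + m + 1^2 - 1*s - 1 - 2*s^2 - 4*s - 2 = 10*m^2 + m*(s + 8) - 2*s^2 - 5*s - 2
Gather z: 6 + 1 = 7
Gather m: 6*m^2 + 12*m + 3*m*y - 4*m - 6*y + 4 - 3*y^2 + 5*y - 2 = 6*m^2 + m*(3*y + 8) - 3*y^2 - y + 2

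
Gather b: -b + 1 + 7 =8 - b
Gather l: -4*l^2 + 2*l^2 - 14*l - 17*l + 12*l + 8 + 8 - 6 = -2*l^2 - 19*l + 10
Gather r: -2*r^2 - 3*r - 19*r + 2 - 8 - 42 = -2*r^2 - 22*r - 48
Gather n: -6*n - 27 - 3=-6*n - 30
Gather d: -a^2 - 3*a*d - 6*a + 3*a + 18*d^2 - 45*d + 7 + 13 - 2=-a^2 - 3*a + 18*d^2 + d*(-3*a - 45) + 18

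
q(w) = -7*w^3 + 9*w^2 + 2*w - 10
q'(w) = -21*w^2 + 18*w + 2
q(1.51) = -10.56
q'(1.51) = -18.70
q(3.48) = -189.06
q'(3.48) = -189.68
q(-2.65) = 178.17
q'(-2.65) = -193.17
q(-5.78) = 1630.82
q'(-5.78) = -803.62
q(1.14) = -6.39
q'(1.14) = -4.77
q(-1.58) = 36.92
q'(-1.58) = -78.86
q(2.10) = -30.94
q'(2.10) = -52.81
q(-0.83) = -1.46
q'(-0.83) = -27.41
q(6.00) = -1186.00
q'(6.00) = -646.00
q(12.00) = -10786.00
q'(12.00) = -2806.00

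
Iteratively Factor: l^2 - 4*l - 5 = (l + 1)*(l - 5)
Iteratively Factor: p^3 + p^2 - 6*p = (p - 2)*(p^2 + 3*p) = (p - 2)*(p + 3)*(p)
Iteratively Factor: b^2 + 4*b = (b)*(b + 4)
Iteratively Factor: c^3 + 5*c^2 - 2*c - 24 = (c + 3)*(c^2 + 2*c - 8) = (c - 2)*(c + 3)*(c + 4)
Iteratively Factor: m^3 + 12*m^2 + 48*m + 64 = (m + 4)*(m^2 + 8*m + 16) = (m + 4)^2*(m + 4)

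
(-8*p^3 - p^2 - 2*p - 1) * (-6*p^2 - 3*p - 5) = 48*p^5 + 30*p^4 + 55*p^3 + 17*p^2 + 13*p + 5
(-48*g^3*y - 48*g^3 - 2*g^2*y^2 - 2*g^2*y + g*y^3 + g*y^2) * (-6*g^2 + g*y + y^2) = 288*g^5*y + 288*g^5 - 36*g^4*y^2 - 36*g^4*y - 56*g^3*y^3 - 56*g^3*y^2 - g^2*y^4 - g^2*y^3 + g*y^5 + g*y^4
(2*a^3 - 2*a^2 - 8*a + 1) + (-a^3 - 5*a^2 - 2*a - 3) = a^3 - 7*a^2 - 10*a - 2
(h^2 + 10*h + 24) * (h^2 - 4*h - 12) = h^4 + 6*h^3 - 28*h^2 - 216*h - 288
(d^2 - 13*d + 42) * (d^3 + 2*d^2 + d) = d^5 - 11*d^4 + 17*d^3 + 71*d^2 + 42*d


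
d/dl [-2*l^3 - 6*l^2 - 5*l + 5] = -6*l^2 - 12*l - 5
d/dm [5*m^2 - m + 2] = 10*m - 1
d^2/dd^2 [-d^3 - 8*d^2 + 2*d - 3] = -6*d - 16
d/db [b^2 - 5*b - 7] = 2*b - 5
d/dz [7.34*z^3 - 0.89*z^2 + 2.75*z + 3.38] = 22.02*z^2 - 1.78*z + 2.75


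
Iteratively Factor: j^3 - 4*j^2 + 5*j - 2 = (j - 1)*(j^2 - 3*j + 2) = (j - 2)*(j - 1)*(j - 1)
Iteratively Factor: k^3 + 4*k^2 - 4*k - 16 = (k - 2)*(k^2 + 6*k + 8) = (k - 2)*(k + 4)*(k + 2)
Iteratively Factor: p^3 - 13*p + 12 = (p + 4)*(p^2 - 4*p + 3) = (p - 3)*(p + 4)*(p - 1)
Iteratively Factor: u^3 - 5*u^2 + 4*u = (u - 1)*(u^2 - 4*u) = (u - 4)*(u - 1)*(u)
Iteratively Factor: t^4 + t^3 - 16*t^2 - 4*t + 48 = (t - 3)*(t^3 + 4*t^2 - 4*t - 16) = (t - 3)*(t + 2)*(t^2 + 2*t - 8) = (t - 3)*(t - 2)*(t + 2)*(t + 4)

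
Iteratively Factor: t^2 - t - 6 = (t - 3)*(t + 2)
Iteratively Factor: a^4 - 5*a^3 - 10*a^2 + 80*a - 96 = (a + 4)*(a^3 - 9*a^2 + 26*a - 24) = (a - 3)*(a + 4)*(a^2 - 6*a + 8) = (a - 3)*(a - 2)*(a + 4)*(a - 4)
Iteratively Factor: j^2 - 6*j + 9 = (j - 3)*(j - 3)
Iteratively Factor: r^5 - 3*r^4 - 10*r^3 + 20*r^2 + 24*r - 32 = (r + 2)*(r^4 - 5*r^3 + 20*r - 16) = (r - 4)*(r + 2)*(r^3 - r^2 - 4*r + 4) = (r - 4)*(r - 2)*(r + 2)*(r^2 + r - 2) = (r - 4)*(r - 2)*(r + 2)^2*(r - 1)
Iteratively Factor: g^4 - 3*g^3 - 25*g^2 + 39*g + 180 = (g + 3)*(g^3 - 6*g^2 - 7*g + 60) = (g + 3)^2*(g^2 - 9*g + 20) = (g - 5)*(g + 3)^2*(g - 4)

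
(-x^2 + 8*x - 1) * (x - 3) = -x^3 + 11*x^2 - 25*x + 3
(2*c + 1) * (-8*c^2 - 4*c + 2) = -16*c^3 - 16*c^2 + 2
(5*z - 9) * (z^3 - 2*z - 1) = 5*z^4 - 9*z^3 - 10*z^2 + 13*z + 9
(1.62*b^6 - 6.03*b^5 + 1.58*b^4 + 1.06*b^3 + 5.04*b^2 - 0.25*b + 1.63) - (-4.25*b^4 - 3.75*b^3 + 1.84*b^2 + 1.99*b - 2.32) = 1.62*b^6 - 6.03*b^5 + 5.83*b^4 + 4.81*b^3 + 3.2*b^2 - 2.24*b + 3.95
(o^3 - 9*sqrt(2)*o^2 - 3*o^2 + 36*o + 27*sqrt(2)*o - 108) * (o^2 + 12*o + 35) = o^5 - 9*sqrt(2)*o^4 + 9*o^4 - 81*sqrt(2)*o^3 + 35*o^3 + 9*sqrt(2)*o^2 + 219*o^2 - 36*o + 945*sqrt(2)*o - 3780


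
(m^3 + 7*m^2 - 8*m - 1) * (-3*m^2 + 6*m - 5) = -3*m^5 - 15*m^4 + 61*m^3 - 80*m^2 + 34*m + 5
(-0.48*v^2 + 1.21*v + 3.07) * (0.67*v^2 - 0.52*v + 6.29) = -0.3216*v^4 + 1.0603*v^3 - 1.5915*v^2 + 6.0145*v + 19.3103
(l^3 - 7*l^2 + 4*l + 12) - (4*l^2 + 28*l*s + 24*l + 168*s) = l^3 - 11*l^2 - 28*l*s - 20*l - 168*s + 12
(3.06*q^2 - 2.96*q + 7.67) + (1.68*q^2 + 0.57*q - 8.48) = 4.74*q^2 - 2.39*q - 0.81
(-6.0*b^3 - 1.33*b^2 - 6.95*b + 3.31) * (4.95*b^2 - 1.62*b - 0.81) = -29.7*b^5 + 3.1365*b^4 - 27.3879*b^3 + 28.7208*b^2 + 0.2673*b - 2.6811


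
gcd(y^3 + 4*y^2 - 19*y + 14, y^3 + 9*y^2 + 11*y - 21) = y^2 + 6*y - 7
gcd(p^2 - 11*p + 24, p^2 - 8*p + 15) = p - 3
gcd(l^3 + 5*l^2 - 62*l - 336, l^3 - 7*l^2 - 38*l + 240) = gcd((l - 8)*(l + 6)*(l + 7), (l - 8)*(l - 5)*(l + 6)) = l^2 - 2*l - 48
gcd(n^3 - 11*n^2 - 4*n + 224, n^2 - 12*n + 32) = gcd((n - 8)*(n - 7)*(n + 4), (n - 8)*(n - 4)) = n - 8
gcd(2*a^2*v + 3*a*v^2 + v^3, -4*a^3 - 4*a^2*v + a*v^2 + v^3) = 2*a^2 + 3*a*v + v^2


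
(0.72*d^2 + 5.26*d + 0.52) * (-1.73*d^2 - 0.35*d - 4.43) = -1.2456*d^4 - 9.3518*d^3 - 5.9302*d^2 - 23.4838*d - 2.3036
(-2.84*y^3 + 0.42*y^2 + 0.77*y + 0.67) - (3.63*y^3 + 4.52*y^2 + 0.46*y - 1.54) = -6.47*y^3 - 4.1*y^2 + 0.31*y + 2.21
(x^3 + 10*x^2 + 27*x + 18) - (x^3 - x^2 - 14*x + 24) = 11*x^2 + 41*x - 6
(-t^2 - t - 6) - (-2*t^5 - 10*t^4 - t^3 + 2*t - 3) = 2*t^5 + 10*t^4 + t^3 - t^2 - 3*t - 3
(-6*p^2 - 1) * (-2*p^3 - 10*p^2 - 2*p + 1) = 12*p^5 + 60*p^4 + 14*p^3 + 4*p^2 + 2*p - 1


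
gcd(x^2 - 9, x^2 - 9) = x^2 - 9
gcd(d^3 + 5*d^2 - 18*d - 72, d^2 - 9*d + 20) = d - 4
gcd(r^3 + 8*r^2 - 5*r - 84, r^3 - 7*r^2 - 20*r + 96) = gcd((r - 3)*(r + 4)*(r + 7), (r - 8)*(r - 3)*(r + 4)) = r^2 + r - 12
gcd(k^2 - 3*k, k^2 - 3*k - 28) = 1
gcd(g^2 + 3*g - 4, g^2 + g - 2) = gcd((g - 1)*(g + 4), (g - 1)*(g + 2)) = g - 1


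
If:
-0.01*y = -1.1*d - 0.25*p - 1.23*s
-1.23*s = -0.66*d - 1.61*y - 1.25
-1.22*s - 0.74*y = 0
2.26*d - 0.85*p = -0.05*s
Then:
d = -0.21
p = -0.53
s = 0.29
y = -0.47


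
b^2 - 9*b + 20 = (b - 5)*(b - 4)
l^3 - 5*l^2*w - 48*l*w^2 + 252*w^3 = (l - 6*w)^2*(l + 7*w)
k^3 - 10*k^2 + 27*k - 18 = (k - 6)*(k - 3)*(k - 1)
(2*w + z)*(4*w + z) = 8*w^2 + 6*w*z + z^2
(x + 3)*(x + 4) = x^2 + 7*x + 12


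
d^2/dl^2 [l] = 0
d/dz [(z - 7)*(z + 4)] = 2*z - 3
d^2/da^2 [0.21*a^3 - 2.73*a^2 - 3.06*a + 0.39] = 1.26*a - 5.46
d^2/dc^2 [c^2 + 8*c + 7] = 2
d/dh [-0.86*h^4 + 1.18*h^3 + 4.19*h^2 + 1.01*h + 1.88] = -3.44*h^3 + 3.54*h^2 + 8.38*h + 1.01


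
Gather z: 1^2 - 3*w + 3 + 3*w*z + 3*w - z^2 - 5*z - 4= -z^2 + z*(3*w - 5)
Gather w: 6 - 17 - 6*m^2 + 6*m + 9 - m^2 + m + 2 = -7*m^2 + 7*m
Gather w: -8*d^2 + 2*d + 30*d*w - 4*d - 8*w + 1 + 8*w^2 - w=-8*d^2 - 2*d + 8*w^2 + w*(30*d - 9) + 1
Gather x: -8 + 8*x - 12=8*x - 20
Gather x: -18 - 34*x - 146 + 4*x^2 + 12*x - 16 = 4*x^2 - 22*x - 180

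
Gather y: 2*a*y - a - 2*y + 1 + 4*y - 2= -a + y*(2*a + 2) - 1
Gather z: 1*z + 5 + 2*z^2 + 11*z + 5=2*z^2 + 12*z + 10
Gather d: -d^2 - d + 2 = -d^2 - d + 2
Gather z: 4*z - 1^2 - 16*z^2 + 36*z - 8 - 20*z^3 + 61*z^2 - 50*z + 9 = -20*z^3 + 45*z^2 - 10*z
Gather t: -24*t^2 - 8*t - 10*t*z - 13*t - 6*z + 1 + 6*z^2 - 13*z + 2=-24*t^2 + t*(-10*z - 21) + 6*z^2 - 19*z + 3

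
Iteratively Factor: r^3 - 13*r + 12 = (r - 1)*(r^2 + r - 12) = (r - 3)*(r - 1)*(r + 4)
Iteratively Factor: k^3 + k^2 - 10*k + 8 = (k - 2)*(k^2 + 3*k - 4) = (k - 2)*(k + 4)*(k - 1)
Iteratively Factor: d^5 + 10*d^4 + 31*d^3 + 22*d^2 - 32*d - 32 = (d + 4)*(d^4 + 6*d^3 + 7*d^2 - 6*d - 8) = (d + 4)^2*(d^3 + 2*d^2 - d - 2) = (d + 2)*(d + 4)^2*(d^2 - 1) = (d + 1)*(d + 2)*(d + 4)^2*(d - 1)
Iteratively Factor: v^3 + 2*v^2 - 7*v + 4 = (v + 4)*(v^2 - 2*v + 1) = (v - 1)*(v + 4)*(v - 1)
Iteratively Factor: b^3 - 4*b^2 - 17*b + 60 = (b + 4)*(b^2 - 8*b + 15) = (b - 3)*(b + 4)*(b - 5)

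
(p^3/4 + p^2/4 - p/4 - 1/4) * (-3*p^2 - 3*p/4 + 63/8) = -3*p^5/4 - 15*p^4/16 + 81*p^3/32 + 93*p^2/32 - 57*p/32 - 63/32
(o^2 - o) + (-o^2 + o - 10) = -10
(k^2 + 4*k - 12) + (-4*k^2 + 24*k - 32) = -3*k^2 + 28*k - 44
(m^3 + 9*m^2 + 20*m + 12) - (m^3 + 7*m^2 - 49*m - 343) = 2*m^2 + 69*m + 355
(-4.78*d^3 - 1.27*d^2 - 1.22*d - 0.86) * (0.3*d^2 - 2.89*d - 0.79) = -1.434*d^5 + 13.4332*d^4 + 7.0805*d^3 + 4.2711*d^2 + 3.4492*d + 0.6794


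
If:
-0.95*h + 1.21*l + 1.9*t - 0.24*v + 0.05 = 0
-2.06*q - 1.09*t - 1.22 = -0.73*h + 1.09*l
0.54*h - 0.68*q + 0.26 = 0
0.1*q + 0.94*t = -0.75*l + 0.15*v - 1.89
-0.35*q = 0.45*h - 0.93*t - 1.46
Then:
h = -4.60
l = 7.01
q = -3.27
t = -5.03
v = 13.96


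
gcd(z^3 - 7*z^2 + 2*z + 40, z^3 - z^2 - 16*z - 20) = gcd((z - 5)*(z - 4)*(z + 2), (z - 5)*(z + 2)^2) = z^2 - 3*z - 10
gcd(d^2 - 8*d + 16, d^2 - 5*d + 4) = d - 4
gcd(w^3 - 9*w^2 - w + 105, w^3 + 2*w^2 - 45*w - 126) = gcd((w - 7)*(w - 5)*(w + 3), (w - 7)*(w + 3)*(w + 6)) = w^2 - 4*w - 21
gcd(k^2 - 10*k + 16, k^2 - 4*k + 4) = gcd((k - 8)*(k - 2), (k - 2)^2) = k - 2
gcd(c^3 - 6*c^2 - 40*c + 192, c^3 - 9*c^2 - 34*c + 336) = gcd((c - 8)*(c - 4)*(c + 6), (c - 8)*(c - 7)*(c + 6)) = c^2 - 2*c - 48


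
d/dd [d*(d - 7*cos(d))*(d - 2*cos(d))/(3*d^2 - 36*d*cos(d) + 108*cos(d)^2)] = (-3*d^3*sin(d) + d^3 + 13*d^2*sin(2*d) - 18*d^2*cos(d) + 94*d*cos(d)^2 - 84*cos(d)^3)/(3*(d - 6*cos(d))^3)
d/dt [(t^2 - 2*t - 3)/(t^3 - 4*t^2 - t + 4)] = (-t^2 + 6*t - 11)/(t^4 - 10*t^3 + 33*t^2 - 40*t + 16)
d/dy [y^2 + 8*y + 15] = 2*y + 8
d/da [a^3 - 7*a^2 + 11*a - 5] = 3*a^2 - 14*a + 11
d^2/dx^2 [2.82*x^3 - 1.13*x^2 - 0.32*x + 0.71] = 16.92*x - 2.26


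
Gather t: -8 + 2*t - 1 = 2*t - 9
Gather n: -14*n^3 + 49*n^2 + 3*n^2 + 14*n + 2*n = -14*n^3 + 52*n^2 + 16*n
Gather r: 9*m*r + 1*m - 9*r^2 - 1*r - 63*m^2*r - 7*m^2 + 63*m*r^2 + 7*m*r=-7*m^2 + m + r^2*(63*m - 9) + r*(-63*m^2 + 16*m - 1)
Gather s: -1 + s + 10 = s + 9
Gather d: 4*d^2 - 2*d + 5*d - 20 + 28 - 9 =4*d^2 + 3*d - 1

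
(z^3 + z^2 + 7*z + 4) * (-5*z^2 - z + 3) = -5*z^5 - 6*z^4 - 33*z^3 - 24*z^2 + 17*z + 12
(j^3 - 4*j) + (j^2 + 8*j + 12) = j^3 + j^2 + 4*j + 12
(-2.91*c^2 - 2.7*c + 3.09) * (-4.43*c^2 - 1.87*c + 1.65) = 12.8913*c^4 + 17.4027*c^3 - 13.4412*c^2 - 10.2333*c + 5.0985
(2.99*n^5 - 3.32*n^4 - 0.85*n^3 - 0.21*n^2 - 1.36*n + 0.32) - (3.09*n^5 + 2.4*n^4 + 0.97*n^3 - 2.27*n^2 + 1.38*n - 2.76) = -0.0999999999999996*n^5 - 5.72*n^4 - 1.82*n^3 + 2.06*n^2 - 2.74*n + 3.08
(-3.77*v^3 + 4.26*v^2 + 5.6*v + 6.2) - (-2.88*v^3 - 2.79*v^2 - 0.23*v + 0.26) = -0.89*v^3 + 7.05*v^2 + 5.83*v + 5.94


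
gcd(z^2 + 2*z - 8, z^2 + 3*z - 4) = z + 4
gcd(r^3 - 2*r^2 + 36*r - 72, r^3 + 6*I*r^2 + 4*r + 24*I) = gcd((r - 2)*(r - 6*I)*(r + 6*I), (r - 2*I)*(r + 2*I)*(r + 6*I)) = r + 6*I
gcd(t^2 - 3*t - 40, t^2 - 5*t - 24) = t - 8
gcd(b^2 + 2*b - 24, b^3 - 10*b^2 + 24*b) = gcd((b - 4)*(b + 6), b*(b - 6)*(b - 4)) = b - 4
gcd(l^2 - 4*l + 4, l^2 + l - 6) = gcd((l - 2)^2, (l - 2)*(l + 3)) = l - 2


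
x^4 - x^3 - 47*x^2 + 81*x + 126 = (x - 6)*(x - 3)*(x + 1)*(x + 7)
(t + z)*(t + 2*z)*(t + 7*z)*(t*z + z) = t^4*z + 10*t^3*z^2 + t^3*z + 23*t^2*z^3 + 10*t^2*z^2 + 14*t*z^4 + 23*t*z^3 + 14*z^4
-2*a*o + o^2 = o*(-2*a + o)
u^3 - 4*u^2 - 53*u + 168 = (u - 8)*(u - 3)*(u + 7)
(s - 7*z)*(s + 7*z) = s^2 - 49*z^2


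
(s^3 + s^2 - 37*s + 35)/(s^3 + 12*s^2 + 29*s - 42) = (s - 5)/(s + 6)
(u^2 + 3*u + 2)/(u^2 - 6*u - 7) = (u + 2)/(u - 7)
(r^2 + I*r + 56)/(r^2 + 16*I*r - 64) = (r - 7*I)/(r + 8*I)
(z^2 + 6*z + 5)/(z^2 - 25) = (z + 1)/(z - 5)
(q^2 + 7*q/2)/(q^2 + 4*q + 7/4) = 2*q/(2*q + 1)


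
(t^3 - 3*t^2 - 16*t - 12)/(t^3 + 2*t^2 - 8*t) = (t^3 - 3*t^2 - 16*t - 12)/(t*(t^2 + 2*t - 8))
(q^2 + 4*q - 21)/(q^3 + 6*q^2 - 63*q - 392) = (q - 3)/(q^2 - q - 56)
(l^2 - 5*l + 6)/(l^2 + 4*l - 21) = (l - 2)/(l + 7)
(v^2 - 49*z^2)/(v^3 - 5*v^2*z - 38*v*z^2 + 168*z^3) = (-v - 7*z)/(-v^2 - 2*v*z + 24*z^2)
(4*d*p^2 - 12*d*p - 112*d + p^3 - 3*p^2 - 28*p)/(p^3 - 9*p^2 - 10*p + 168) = (4*d + p)/(p - 6)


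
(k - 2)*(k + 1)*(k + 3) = k^3 + 2*k^2 - 5*k - 6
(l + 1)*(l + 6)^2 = l^3 + 13*l^2 + 48*l + 36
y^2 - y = y*(y - 1)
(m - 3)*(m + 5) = m^2 + 2*m - 15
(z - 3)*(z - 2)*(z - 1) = z^3 - 6*z^2 + 11*z - 6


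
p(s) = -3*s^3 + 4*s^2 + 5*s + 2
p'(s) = -9*s^2 + 8*s + 5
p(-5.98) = 756.68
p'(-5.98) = -364.68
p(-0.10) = 1.54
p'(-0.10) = 4.11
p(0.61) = 5.86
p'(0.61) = 6.53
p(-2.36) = 51.91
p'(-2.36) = -64.01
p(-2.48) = 59.96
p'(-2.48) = -70.19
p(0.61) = 5.86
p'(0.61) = 6.53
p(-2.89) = 93.37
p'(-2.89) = -93.29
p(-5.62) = 632.75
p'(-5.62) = -324.22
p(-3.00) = 104.00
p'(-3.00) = -100.00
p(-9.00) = 2468.00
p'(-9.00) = -796.00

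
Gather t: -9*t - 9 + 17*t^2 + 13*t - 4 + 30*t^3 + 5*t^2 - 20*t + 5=30*t^3 + 22*t^2 - 16*t - 8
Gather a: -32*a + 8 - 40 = -32*a - 32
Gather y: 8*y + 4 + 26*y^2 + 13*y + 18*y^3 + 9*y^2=18*y^3 + 35*y^2 + 21*y + 4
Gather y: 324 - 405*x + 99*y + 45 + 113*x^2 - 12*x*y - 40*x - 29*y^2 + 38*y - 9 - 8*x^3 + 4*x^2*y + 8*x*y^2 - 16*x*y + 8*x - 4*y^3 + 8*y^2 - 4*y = -8*x^3 + 113*x^2 - 437*x - 4*y^3 + y^2*(8*x - 21) + y*(4*x^2 - 28*x + 133) + 360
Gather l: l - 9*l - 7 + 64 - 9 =48 - 8*l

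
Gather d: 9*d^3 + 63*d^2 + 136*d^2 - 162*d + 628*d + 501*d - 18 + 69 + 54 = 9*d^3 + 199*d^2 + 967*d + 105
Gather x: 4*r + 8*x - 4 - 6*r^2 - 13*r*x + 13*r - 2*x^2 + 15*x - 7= -6*r^2 + 17*r - 2*x^2 + x*(23 - 13*r) - 11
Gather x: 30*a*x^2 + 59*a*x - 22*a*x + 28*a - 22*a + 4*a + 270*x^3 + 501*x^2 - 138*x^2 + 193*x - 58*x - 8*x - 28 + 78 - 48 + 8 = 10*a + 270*x^3 + x^2*(30*a + 363) + x*(37*a + 127) + 10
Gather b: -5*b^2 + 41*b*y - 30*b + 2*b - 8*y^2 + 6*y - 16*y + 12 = -5*b^2 + b*(41*y - 28) - 8*y^2 - 10*y + 12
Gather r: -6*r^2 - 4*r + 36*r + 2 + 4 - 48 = -6*r^2 + 32*r - 42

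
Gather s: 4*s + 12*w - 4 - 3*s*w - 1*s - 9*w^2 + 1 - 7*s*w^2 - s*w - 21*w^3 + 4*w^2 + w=s*(-7*w^2 - 4*w + 3) - 21*w^3 - 5*w^2 + 13*w - 3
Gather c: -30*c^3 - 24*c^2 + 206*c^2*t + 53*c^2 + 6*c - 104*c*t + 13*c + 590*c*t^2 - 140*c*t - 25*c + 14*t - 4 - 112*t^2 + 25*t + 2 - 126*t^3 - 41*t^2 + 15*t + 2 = -30*c^3 + c^2*(206*t + 29) + c*(590*t^2 - 244*t - 6) - 126*t^3 - 153*t^2 + 54*t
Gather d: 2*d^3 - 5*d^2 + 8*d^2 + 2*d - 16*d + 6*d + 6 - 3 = 2*d^3 + 3*d^2 - 8*d + 3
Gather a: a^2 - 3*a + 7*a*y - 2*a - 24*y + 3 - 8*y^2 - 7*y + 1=a^2 + a*(7*y - 5) - 8*y^2 - 31*y + 4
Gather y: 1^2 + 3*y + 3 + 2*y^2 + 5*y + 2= 2*y^2 + 8*y + 6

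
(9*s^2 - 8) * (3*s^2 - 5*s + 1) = 27*s^4 - 45*s^3 - 15*s^2 + 40*s - 8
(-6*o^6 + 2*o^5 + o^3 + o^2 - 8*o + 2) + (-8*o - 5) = -6*o^6 + 2*o^5 + o^3 + o^2 - 16*o - 3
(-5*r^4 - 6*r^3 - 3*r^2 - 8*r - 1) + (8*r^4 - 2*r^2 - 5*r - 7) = 3*r^4 - 6*r^3 - 5*r^2 - 13*r - 8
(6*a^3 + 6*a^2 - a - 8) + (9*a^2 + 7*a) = 6*a^3 + 15*a^2 + 6*a - 8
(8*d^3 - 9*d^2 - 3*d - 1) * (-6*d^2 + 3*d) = -48*d^5 + 78*d^4 - 9*d^3 - 3*d^2 - 3*d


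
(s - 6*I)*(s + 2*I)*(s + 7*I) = s^3 + 3*I*s^2 + 40*s + 84*I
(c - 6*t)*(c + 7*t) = c^2 + c*t - 42*t^2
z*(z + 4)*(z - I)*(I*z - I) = I*z^4 + z^3 + 3*I*z^3 + 3*z^2 - 4*I*z^2 - 4*z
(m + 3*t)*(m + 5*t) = m^2 + 8*m*t + 15*t^2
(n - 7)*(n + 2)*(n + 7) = n^3 + 2*n^2 - 49*n - 98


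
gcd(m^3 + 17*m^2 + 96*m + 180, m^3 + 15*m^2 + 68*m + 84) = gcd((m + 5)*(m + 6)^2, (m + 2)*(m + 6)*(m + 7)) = m + 6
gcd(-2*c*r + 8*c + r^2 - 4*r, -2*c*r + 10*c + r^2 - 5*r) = -2*c + r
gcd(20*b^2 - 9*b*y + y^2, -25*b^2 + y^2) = -5*b + y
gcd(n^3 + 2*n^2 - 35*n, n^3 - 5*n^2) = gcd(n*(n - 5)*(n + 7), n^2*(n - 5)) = n^2 - 5*n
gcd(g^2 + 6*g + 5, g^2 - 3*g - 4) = g + 1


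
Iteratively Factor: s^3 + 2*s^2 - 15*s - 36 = (s + 3)*(s^2 - s - 12) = (s - 4)*(s + 3)*(s + 3)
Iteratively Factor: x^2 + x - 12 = (x - 3)*(x + 4)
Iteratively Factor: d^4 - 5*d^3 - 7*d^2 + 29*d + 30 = (d + 1)*(d^3 - 6*d^2 - d + 30) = (d - 5)*(d + 1)*(d^2 - d - 6) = (d - 5)*(d - 3)*(d + 1)*(d + 2)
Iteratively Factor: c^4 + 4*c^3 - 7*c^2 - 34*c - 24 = (c + 2)*(c^3 + 2*c^2 - 11*c - 12) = (c + 2)*(c + 4)*(c^2 - 2*c - 3) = (c + 1)*(c + 2)*(c + 4)*(c - 3)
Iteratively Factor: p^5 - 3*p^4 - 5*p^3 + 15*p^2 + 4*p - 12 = (p + 1)*(p^4 - 4*p^3 - p^2 + 16*p - 12) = (p - 1)*(p + 1)*(p^3 - 3*p^2 - 4*p + 12) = (p - 1)*(p + 1)*(p + 2)*(p^2 - 5*p + 6) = (p - 2)*(p - 1)*(p + 1)*(p + 2)*(p - 3)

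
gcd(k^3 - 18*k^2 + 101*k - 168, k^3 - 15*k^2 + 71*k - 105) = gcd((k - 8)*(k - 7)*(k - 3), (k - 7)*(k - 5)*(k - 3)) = k^2 - 10*k + 21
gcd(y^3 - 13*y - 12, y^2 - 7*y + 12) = y - 4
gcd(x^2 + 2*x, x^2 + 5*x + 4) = 1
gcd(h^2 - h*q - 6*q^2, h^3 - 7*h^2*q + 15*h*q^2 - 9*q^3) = -h + 3*q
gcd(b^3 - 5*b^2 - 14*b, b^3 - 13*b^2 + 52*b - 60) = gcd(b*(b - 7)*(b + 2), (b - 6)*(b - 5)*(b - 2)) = 1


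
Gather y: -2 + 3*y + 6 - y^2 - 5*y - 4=-y^2 - 2*y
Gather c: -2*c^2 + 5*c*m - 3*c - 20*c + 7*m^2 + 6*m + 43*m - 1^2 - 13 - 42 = -2*c^2 + c*(5*m - 23) + 7*m^2 + 49*m - 56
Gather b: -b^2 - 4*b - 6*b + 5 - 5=-b^2 - 10*b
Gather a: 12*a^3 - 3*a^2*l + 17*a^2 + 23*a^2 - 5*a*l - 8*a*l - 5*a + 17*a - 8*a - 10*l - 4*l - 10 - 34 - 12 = 12*a^3 + a^2*(40 - 3*l) + a*(4 - 13*l) - 14*l - 56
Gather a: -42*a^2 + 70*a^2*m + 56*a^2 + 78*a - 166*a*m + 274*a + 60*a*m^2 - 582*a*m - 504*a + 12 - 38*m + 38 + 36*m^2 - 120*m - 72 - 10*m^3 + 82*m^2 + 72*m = a^2*(70*m + 14) + a*(60*m^2 - 748*m - 152) - 10*m^3 + 118*m^2 - 86*m - 22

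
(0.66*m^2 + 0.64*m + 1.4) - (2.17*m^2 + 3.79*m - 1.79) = -1.51*m^2 - 3.15*m + 3.19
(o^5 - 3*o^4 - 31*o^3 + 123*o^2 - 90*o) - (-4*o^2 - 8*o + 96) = o^5 - 3*o^4 - 31*o^3 + 127*o^2 - 82*o - 96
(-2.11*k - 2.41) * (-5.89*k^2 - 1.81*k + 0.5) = 12.4279*k^3 + 18.014*k^2 + 3.3071*k - 1.205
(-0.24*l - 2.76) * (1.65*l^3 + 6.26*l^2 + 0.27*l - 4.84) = -0.396*l^4 - 6.0564*l^3 - 17.3424*l^2 + 0.4164*l + 13.3584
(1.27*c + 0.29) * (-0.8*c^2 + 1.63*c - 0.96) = -1.016*c^3 + 1.8381*c^2 - 0.7465*c - 0.2784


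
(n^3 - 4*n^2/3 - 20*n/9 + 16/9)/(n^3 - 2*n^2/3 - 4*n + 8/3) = (n + 4/3)/(n + 2)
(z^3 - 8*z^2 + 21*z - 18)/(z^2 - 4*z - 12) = (-z^3 + 8*z^2 - 21*z + 18)/(-z^2 + 4*z + 12)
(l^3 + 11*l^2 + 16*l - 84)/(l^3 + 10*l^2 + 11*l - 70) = (l + 6)/(l + 5)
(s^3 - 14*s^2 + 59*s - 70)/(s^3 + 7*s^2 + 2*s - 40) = (s^2 - 12*s + 35)/(s^2 + 9*s + 20)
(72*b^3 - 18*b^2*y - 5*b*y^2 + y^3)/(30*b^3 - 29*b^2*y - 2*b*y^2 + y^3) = (-12*b^2 + b*y + y^2)/(-5*b^2 + 4*b*y + y^2)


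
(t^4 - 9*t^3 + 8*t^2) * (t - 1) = t^5 - 10*t^4 + 17*t^3 - 8*t^2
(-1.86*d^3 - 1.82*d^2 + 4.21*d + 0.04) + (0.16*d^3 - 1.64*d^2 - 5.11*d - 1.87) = -1.7*d^3 - 3.46*d^2 - 0.9*d - 1.83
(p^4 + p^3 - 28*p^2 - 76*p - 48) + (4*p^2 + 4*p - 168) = p^4 + p^3 - 24*p^2 - 72*p - 216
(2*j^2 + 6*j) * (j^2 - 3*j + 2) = 2*j^4 - 14*j^2 + 12*j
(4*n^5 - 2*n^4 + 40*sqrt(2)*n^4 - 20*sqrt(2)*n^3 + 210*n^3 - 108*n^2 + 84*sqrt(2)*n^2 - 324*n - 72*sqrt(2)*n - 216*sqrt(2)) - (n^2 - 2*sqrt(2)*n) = 4*n^5 - 2*n^4 + 40*sqrt(2)*n^4 - 20*sqrt(2)*n^3 + 210*n^3 - 109*n^2 + 84*sqrt(2)*n^2 - 324*n - 70*sqrt(2)*n - 216*sqrt(2)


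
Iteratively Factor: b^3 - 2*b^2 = (b)*(b^2 - 2*b) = b^2*(b - 2)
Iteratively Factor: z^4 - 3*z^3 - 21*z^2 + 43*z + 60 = (z - 3)*(z^3 - 21*z - 20) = (z - 5)*(z - 3)*(z^2 + 5*z + 4) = (z - 5)*(z - 3)*(z + 1)*(z + 4)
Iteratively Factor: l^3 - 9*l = (l)*(l^2 - 9) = l*(l - 3)*(l + 3)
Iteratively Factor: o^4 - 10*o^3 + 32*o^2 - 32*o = (o - 4)*(o^3 - 6*o^2 + 8*o) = (o - 4)*(o - 2)*(o^2 - 4*o) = o*(o - 4)*(o - 2)*(o - 4)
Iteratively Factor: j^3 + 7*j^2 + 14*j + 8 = (j + 1)*(j^2 + 6*j + 8) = (j + 1)*(j + 2)*(j + 4)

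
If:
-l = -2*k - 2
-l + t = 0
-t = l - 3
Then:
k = -1/4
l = 3/2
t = 3/2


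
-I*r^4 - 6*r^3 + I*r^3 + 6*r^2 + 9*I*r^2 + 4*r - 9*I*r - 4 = (r - 4*I)*(r - I)^2*(-I*r + I)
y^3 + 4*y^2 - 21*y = y*(y - 3)*(y + 7)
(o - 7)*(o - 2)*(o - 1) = o^3 - 10*o^2 + 23*o - 14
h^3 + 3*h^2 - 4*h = h*(h - 1)*(h + 4)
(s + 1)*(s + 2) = s^2 + 3*s + 2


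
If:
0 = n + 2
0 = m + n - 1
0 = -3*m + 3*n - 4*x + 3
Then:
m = 3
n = -2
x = -3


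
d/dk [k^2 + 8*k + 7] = 2*k + 8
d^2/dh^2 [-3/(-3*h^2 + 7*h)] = 6*(-3*h*(3*h - 7) + (6*h - 7)^2)/(h^3*(3*h - 7)^3)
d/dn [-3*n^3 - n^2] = n*(-9*n - 2)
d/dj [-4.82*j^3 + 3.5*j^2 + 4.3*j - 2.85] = -14.46*j^2 + 7.0*j + 4.3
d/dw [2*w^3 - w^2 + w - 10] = 6*w^2 - 2*w + 1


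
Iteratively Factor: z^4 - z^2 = (z)*(z^3 - z) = z*(z + 1)*(z^2 - z) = z*(z - 1)*(z + 1)*(z)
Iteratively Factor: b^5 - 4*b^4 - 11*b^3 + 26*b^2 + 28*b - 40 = (b - 2)*(b^4 - 2*b^3 - 15*b^2 - 4*b + 20) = (b - 5)*(b - 2)*(b^3 + 3*b^2 - 4) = (b - 5)*(b - 2)*(b + 2)*(b^2 + b - 2) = (b - 5)*(b - 2)*(b + 2)^2*(b - 1)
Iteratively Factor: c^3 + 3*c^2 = (c)*(c^2 + 3*c) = c*(c + 3)*(c)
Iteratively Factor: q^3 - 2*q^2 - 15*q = (q - 5)*(q^2 + 3*q) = q*(q - 5)*(q + 3)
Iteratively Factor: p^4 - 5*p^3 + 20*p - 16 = (p + 2)*(p^3 - 7*p^2 + 14*p - 8) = (p - 1)*(p + 2)*(p^2 - 6*p + 8) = (p - 2)*(p - 1)*(p + 2)*(p - 4)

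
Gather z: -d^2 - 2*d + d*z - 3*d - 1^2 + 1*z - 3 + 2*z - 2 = -d^2 - 5*d + z*(d + 3) - 6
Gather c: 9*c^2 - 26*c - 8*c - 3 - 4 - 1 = 9*c^2 - 34*c - 8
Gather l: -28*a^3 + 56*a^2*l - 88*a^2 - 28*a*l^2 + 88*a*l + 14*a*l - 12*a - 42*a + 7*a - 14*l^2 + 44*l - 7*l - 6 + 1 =-28*a^3 - 88*a^2 - 47*a + l^2*(-28*a - 14) + l*(56*a^2 + 102*a + 37) - 5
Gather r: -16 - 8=-24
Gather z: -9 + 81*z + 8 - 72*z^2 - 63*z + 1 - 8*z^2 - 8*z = -80*z^2 + 10*z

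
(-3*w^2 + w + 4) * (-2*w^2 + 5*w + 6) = 6*w^4 - 17*w^3 - 21*w^2 + 26*w + 24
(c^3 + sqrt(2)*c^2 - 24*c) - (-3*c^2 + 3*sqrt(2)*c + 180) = c^3 + sqrt(2)*c^2 + 3*c^2 - 24*c - 3*sqrt(2)*c - 180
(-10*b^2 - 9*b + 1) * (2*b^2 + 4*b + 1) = -20*b^4 - 58*b^3 - 44*b^2 - 5*b + 1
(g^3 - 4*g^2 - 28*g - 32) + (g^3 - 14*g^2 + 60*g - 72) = 2*g^3 - 18*g^2 + 32*g - 104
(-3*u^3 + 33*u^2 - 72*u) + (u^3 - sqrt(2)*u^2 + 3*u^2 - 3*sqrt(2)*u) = -2*u^3 - sqrt(2)*u^2 + 36*u^2 - 72*u - 3*sqrt(2)*u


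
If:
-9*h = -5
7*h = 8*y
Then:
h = 5/9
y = 35/72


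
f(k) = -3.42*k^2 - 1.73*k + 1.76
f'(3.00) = -22.25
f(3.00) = -34.21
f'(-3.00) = 18.79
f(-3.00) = -23.83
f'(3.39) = -24.92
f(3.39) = -43.41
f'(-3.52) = 22.35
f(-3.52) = -34.53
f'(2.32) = -17.60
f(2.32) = -20.66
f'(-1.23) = 6.68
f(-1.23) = -1.29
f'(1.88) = -14.59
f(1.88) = -13.58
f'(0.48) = -5.01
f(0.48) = 0.14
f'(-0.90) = 4.43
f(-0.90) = 0.55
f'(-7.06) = 46.56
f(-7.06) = -156.49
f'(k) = -6.84*k - 1.73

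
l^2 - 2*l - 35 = (l - 7)*(l + 5)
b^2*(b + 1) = b^3 + b^2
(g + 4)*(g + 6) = g^2 + 10*g + 24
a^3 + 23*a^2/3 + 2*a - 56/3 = (a - 4/3)*(a + 2)*(a + 7)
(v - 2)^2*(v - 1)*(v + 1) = v^4 - 4*v^3 + 3*v^2 + 4*v - 4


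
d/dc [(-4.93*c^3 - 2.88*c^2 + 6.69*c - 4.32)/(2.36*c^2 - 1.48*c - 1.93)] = (-11.6348*c^4 + 14.5928*c^3 + 17.0187*c^2 + 31.5072*c - 19.3053)/(5.5696*c^4 - 6.9856*c^3 - 6.9192*c^2 + 5.7128*c + 3.7249)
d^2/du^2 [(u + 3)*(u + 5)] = 2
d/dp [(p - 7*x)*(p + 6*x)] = 2*p - x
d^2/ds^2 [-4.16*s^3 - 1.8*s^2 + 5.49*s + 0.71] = -24.96*s - 3.6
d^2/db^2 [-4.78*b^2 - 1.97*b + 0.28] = -9.56000000000000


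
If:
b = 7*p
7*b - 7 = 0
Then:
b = 1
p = 1/7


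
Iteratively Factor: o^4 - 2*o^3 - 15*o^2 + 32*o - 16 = (o - 1)*(o^3 - o^2 - 16*o + 16) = (o - 1)^2*(o^2 - 16) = (o - 1)^2*(o + 4)*(o - 4)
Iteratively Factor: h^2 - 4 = (h - 2)*(h + 2)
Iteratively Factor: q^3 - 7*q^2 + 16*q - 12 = (q - 3)*(q^2 - 4*q + 4) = (q - 3)*(q - 2)*(q - 2)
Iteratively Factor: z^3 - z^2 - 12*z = (z)*(z^2 - z - 12) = z*(z - 4)*(z + 3)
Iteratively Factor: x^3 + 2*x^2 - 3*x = (x - 1)*(x^2 + 3*x) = x*(x - 1)*(x + 3)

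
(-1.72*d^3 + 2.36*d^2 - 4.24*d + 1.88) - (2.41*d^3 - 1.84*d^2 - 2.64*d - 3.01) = -4.13*d^3 + 4.2*d^2 - 1.6*d + 4.89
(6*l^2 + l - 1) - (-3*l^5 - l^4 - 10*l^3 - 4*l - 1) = 3*l^5 + l^4 + 10*l^3 + 6*l^2 + 5*l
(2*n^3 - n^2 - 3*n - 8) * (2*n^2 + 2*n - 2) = 4*n^5 + 2*n^4 - 12*n^3 - 20*n^2 - 10*n + 16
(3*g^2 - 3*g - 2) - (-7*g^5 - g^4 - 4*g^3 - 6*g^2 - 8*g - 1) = 7*g^5 + g^4 + 4*g^3 + 9*g^2 + 5*g - 1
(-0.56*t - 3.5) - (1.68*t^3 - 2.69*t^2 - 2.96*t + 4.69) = -1.68*t^3 + 2.69*t^2 + 2.4*t - 8.19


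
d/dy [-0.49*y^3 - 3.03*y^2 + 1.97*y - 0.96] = -1.47*y^2 - 6.06*y + 1.97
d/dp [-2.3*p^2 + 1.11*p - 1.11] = 1.11 - 4.6*p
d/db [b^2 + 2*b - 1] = 2*b + 2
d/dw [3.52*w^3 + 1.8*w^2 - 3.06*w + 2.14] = 10.56*w^2 + 3.6*w - 3.06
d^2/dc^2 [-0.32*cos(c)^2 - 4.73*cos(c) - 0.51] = 4.73*cos(c) + 0.64*cos(2*c)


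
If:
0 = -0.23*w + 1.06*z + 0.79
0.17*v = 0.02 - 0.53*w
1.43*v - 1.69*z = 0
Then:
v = -0.80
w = 0.30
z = -0.68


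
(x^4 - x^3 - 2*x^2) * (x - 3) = x^5 - 4*x^4 + x^3 + 6*x^2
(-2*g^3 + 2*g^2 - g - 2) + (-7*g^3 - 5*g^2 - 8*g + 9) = -9*g^3 - 3*g^2 - 9*g + 7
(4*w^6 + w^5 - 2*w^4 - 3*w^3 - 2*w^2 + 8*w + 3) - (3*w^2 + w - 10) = 4*w^6 + w^5 - 2*w^4 - 3*w^3 - 5*w^2 + 7*w + 13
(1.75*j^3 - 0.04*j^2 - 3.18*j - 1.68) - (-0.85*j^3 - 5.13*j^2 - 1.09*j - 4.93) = 2.6*j^3 + 5.09*j^2 - 2.09*j + 3.25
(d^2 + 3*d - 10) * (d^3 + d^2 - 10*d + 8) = d^5 + 4*d^4 - 17*d^3 - 32*d^2 + 124*d - 80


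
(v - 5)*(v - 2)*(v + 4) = v^3 - 3*v^2 - 18*v + 40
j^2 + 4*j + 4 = (j + 2)^2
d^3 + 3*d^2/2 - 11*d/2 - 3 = (d - 2)*(d + 1/2)*(d + 3)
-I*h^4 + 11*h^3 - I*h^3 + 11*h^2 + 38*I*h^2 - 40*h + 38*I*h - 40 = (h + 2*I)*(h + 4*I)*(h + 5*I)*(-I*h - I)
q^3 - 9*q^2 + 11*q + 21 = (q - 7)*(q - 3)*(q + 1)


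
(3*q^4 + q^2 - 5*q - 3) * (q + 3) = 3*q^5 + 9*q^4 + q^3 - 2*q^2 - 18*q - 9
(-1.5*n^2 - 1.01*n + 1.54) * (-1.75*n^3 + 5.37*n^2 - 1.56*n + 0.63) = 2.625*n^5 - 6.2875*n^4 - 5.7787*n^3 + 8.9004*n^2 - 3.0387*n + 0.9702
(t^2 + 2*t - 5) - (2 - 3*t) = t^2 + 5*t - 7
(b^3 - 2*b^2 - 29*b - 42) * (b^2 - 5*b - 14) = b^5 - 7*b^4 - 33*b^3 + 131*b^2 + 616*b + 588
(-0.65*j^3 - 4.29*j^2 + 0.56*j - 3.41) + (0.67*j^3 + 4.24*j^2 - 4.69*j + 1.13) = 0.02*j^3 - 0.0499999999999998*j^2 - 4.13*j - 2.28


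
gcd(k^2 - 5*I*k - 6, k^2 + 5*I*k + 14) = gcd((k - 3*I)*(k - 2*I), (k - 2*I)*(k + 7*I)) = k - 2*I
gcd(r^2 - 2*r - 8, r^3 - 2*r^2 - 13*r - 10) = r + 2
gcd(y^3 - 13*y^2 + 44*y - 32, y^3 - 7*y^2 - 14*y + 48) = y - 8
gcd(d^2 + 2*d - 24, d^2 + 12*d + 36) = d + 6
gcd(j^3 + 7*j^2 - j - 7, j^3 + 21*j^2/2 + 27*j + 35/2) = j^2 + 8*j + 7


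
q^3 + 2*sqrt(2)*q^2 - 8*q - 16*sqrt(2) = (q - 2*sqrt(2))*(q + 2*sqrt(2))^2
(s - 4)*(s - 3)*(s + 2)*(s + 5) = s^4 - 27*s^2 + 14*s + 120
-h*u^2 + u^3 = u^2*(-h + u)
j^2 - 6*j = j*(j - 6)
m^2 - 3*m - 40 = (m - 8)*(m + 5)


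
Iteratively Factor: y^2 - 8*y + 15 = (y - 3)*(y - 5)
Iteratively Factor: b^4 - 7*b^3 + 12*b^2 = (b)*(b^3 - 7*b^2 + 12*b) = b*(b - 4)*(b^2 - 3*b) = b*(b - 4)*(b - 3)*(b)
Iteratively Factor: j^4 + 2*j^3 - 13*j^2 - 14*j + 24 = (j - 1)*(j^3 + 3*j^2 - 10*j - 24) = (j - 1)*(j + 2)*(j^2 + j - 12) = (j - 1)*(j + 2)*(j + 4)*(j - 3)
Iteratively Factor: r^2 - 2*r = (r - 2)*(r)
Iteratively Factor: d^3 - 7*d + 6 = (d + 3)*(d^2 - 3*d + 2) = (d - 1)*(d + 3)*(d - 2)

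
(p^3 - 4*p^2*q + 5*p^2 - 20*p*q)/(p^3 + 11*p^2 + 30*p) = (p - 4*q)/(p + 6)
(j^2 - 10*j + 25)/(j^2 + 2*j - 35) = (j - 5)/(j + 7)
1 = 1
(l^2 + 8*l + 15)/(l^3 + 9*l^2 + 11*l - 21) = (l + 5)/(l^2 + 6*l - 7)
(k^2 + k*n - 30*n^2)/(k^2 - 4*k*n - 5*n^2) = (k + 6*n)/(k + n)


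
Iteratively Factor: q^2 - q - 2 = (q - 2)*(q + 1)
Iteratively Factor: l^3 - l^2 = (l)*(l^2 - l) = l*(l - 1)*(l)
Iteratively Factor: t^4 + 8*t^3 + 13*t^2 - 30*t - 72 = (t - 2)*(t^3 + 10*t^2 + 33*t + 36) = (t - 2)*(t + 3)*(t^2 + 7*t + 12) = (t - 2)*(t + 3)^2*(t + 4)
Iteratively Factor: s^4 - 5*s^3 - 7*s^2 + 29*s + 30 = (s + 2)*(s^3 - 7*s^2 + 7*s + 15) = (s - 5)*(s + 2)*(s^2 - 2*s - 3) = (s - 5)*(s + 1)*(s + 2)*(s - 3)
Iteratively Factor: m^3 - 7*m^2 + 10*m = (m - 5)*(m^2 - 2*m) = m*(m - 5)*(m - 2)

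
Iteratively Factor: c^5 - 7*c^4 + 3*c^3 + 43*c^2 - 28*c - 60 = (c - 3)*(c^4 - 4*c^3 - 9*c^2 + 16*c + 20) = (c - 3)*(c - 2)*(c^3 - 2*c^2 - 13*c - 10) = (c - 3)*(c - 2)*(c + 2)*(c^2 - 4*c - 5) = (c - 5)*(c - 3)*(c - 2)*(c + 2)*(c + 1)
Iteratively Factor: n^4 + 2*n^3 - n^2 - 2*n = (n + 2)*(n^3 - n) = n*(n + 2)*(n^2 - 1) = n*(n + 1)*(n + 2)*(n - 1)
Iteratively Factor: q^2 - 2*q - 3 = (q - 3)*(q + 1)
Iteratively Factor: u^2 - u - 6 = (u - 3)*(u + 2)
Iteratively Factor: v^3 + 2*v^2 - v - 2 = (v - 1)*(v^2 + 3*v + 2) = (v - 1)*(v + 1)*(v + 2)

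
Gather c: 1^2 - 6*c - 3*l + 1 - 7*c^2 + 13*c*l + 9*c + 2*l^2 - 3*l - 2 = -7*c^2 + c*(13*l + 3) + 2*l^2 - 6*l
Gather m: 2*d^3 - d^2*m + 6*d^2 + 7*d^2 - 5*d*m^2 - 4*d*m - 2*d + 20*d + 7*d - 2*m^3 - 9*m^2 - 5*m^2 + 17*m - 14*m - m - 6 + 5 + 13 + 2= 2*d^3 + 13*d^2 + 25*d - 2*m^3 + m^2*(-5*d - 14) + m*(-d^2 - 4*d + 2) + 14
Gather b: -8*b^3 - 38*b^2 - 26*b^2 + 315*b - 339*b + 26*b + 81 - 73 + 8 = -8*b^3 - 64*b^2 + 2*b + 16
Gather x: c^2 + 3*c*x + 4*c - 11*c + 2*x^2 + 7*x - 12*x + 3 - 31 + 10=c^2 - 7*c + 2*x^2 + x*(3*c - 5) - 18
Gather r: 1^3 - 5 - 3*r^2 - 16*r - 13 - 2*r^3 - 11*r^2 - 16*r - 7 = -2*r^3 - 14*r^2 - 32*r - 24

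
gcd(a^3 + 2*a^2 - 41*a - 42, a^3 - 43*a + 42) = a^2 + a - 42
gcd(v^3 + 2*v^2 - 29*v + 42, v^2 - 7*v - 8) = 1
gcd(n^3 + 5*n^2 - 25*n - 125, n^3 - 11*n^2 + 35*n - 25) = n - 5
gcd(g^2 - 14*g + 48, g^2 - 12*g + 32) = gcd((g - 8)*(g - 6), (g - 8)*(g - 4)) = g - 8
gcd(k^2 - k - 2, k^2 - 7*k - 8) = k + 1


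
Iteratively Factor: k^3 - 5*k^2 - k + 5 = (k + 1)*(k^2 - 6*k + 5) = (k - 5)*(k + 1)*(k - 1)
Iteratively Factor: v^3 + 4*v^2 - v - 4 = (v + 4)*(v^2 - 1) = (v + 1)*(v + 4)*(v - 1)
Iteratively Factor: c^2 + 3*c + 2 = (c + 2)*(c + 1)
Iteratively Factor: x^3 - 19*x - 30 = (x - 5)*(x^2 + 5*x + 6) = (x - 5)*(x + 2)*(x + 3)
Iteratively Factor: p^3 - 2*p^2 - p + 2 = (p - 2)*(p^2 - 1) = (p - 2)*(p + 1)*(p - 1)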